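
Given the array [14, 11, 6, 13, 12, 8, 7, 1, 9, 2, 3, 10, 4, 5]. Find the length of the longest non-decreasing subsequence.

5

Track the smallest tail for each achievable length (allowing ties):
14 → extends → [14]
11 → replaces 14 → [11]
6 → replaces 11 → [6]
13 → extends → [6, 13]
12 → replaces 13 → [6, 12]
8 → replaces 12 → [6, 8]
7 → replaces 8 → [6, 7]
1 → replaces 6 → [1, 7]
9 → extends → [1, 7, 9]
2 → replaces 7 → [1, 2, 9]
3 → replaces 9 → [1, 2, 3]
10 → extends → [1, 2, 3, 10]
4 → replaces 10 → [1, 2, 3, 4]
5 → extends → [1, 2, 3, 4, 5]
Five tails, so the longest non-decreasing subsequence has length 5 (e.g. 1, 2, 3, 4, 5).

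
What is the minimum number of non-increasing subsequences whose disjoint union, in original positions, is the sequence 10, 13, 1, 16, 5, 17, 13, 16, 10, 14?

Place each on the leftmost legal pile:
10 → new pile 1 (tops now [10])
13 → new pile 2 (tops now [10, 13])
1 → pile 1 (tops now [1, 13])
16 → new pile 3 (tops now [1, 13, 16])
5 → pile 2 (tops now [1, 5, 16])
17 → new pile 4 (tops now [1, 5, 16, 17])
13 → pile 3 (tops now [1, 5, 13, 17])
16 → pile 4 (tops now [1, 5, 13, 16])
10 → pile 3 (tops now [1, 5, 10, 16])
14 → pile 4 (tops now [1, 5, 10, 14])
Four piles.

4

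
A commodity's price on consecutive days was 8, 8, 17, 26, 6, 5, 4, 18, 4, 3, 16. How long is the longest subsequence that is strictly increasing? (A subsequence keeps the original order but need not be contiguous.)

Track the smallest tail for each achievable length (strict):
8 → extends → [8]
8 → already a tail → [8]
17 → extends → [8, 17]
26 → extends → [8, 17, 26]
6 → replaces 8 → [6, 17, 26]
5 → replaces 6 → [5, 17, 26]
4 → replaces 5 → [4, 17, 26]
18 → replaces 26 → [4, 17, 18]
4 → already a tail → [4, 17, 18]
3 → replaces 4 → [3, 17, 18]
16 → replaces 17 → [3, 16, 18]
Three tails, so the longest strictly increasing subsequence has length 3 (e.g. 8, 17, 26).

3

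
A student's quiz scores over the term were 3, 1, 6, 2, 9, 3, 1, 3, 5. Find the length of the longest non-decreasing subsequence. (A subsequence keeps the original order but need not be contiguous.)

Let dp[i] be the length of the longest such subsequence ending at index i:
i:     1 2 3 4 5 6 7 8 9
a[i]:  3 1 6 2 9 3 1 3 5
dp:    1 1 2 2 3 3 2 4 5
Maximum dp value is 5.

5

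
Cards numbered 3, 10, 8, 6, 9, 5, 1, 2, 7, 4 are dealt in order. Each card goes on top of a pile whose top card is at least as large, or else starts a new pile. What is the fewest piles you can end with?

3

Place each on the leftmost legal pile:
3 → new pile 1 (tops now [3])
10 → new pile 2 (tops now [3, 10])
8 → pile 2 (tops now [3, 8])
6 → pile 2 (tops now [3, 6])
9 → new pile 3 (tops now [3, 6, 9])
5 → pile 2 (tops now [3, 5, 9])
1 → pile 1 (tops now [1, 5, 9])
2 → pile 2 (tops now [1, 2, 9])
7 → pile 3 (tops now [1, 2, 7])
4 → pile 3 (tops now [1, 2, 4])
Three piles.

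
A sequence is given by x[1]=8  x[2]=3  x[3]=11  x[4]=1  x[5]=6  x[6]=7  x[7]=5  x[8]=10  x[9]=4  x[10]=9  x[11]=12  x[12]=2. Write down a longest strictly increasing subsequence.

3, 6, 7, 10, 12

Patience tails give the LIS length; then backtrack through the dp parents:
8 → extends → [8]
3 → replaces 8 → [3]
11 → extends → [3, 11]
1 → replaces 3 → [1, 11]
6 → replaces 11 → [1, 6]
7 → extends → [1, 6, 7]
5 → replaces 6 → [1, 5, 7]
10 → extends → [1, 5, 7, 10]
4 → replaces 5 → [1, 4, 7, 10]
9 → replaces 10 → [1, 4, 7, 9]
12 → extends → [1, 4, 7, 9, 12]
2 → replaces 4 → [1, 2, 7, 9, 12]
Length 5; one witness is 3, 6, 7, 10, 12.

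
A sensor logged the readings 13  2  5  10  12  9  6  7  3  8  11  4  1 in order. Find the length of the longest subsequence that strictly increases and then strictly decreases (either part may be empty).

8

inc[i] = longest strictly increasing subsequence ending at i; dec[i] = longest strictly decreasing subsequence starting at i:
i:      1  2  3  4  5  6  7  8  9 10 11 12 13
a[i]:  13  2  5 10 12  9  6  7  3  8 11  4  1
inc:    1  1  2  3  4  3  3  4  2  5  6  3  1
dec:    6  2  3  5  5  4  3  3  2  3  3  2  1
Best peak at i=5 (value 12): inc=4, dec=5, length 4+5−1 = 8.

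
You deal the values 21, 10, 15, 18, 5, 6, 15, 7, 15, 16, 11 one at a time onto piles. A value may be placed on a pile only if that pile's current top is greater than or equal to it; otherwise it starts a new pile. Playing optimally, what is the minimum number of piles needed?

5

Place each on the leftmost legal pile:
21 → new pile 1 (tops now [21])
10 → pile 1 (tops now [10])
15 → new pile 2 (tops now [10, 15])
18 → new pile 3 (tops now [10, 15, 18])
5 → pile 1 (tops now [5, 15, 18])
6 → pile 2 (tops now [5, 6, 18])
15 → pile 3 (tops now [5, 6, 15])
7 → pile 3 (tops now [5, 6, 7])
15 → new pile 4 (tops now [5, 6, 7, 15])
16 → new pile 5 (tops now [5, 6, 7, 15, 16])
11 → pile 4 (tops now [5, 6, 7, 11, 16])
Five piles.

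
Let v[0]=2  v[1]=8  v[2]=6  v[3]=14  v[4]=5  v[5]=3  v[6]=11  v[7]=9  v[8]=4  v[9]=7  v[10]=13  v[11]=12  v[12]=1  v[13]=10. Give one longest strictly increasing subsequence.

2, 3, 4, 7, 13

Patience tails give the LIS length; then backtrack through the dp parents:
2 → extends → [2]
8 → extends → [2, 8]
6 → replaces 8 → [2, 6]
14 → extends → [2, 6, 14]
5 → replaces 6 → [2, 5, 14]
3 → replaces 5 → [2, 3, 14]
11 → replaces 14 → [2, 3, 11]
9 → replaces 11 → [2, 3, 9]
4 → replaces 9 → [2, 3, 4]
7 → extends → [2, 3, 4, 7]
13 → extends → [2, 3, 4, 7, 13]
12 → replaces 13 → [2, 3, 4, 7, 12]
1 → replaces 2 → [1, 3, 4, 7, 12]
10 → replaces 12 → [1, 3, 4, 7, 10]
Length 5; one witness is 2, 3, 4, 7, 13.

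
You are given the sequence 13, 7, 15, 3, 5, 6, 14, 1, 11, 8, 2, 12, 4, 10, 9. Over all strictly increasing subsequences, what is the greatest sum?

Let S[i] be the best sum of a strictly increasing subsequence ending at i:
i:      1  2  3  4  5  6  7  8  9 10 11 12 13 14 15
a[i]:  13  7 15  3  5  6 14  1 11  8  2 12  4 10  9
S:     13  7 28  3  8 14 28  1 25 22  3 37  7 32 31
Maximum is 37 (e.g. 3 + 5 + 6 + 11 + 12).

37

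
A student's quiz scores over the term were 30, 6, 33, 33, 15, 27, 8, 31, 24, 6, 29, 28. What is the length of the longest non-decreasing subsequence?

4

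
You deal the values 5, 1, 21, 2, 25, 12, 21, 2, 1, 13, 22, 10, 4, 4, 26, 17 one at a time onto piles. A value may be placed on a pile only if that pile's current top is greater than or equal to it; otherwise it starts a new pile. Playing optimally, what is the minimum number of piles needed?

6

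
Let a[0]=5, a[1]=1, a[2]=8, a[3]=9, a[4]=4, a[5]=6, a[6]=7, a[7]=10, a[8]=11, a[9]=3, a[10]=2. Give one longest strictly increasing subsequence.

Patience tails give the LIS length; then backtrack through the dp parents:
5 → extends → [5]
1 → replaces 5 → [1]
8 → extends → [1, 8]
9 → extends → [1, 8, 9]
4 → replaces 8 → [1, 4, 9]
6 → replaces 9 → [1, 4, 6]
7 → extends → [1, 4, 6, 7]
10 → extends → [1, 4, 6, 7, 10]
11 → extends → [1, 4, 6, 7, 10, 11]
3 → replaces 4 → [1, 3, 6, 7, 10, 11]
2 → replaces 3 → [1, 2, 6, 7, 10, 11]
Length 6; one witness is 1, 4, 6, 7, 10, 11.

1, 4, 6, 7, 10, 11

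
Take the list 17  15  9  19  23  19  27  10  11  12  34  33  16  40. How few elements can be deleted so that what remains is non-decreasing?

Fewest deletions = n − (longest non-decreasing subsequence).
i:      1  2  3  4  5  6  7  8  9 10 11 12 13 14
a[i]:  17 15  9 19 23 19 27 10 11 12 34 33 16 40
dp:     1  1  1  2  3  3  4  2  3  4  5  5  5  6
max dp = 6, so deletions = 14 − 6 = 8.

8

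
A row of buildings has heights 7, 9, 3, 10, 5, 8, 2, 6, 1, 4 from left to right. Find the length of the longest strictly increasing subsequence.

3

Track the smallest tail for each achievable length (strict):
7 → extends → [7]
9 → extends → [7, 9]
3 → replaces 7 → [3, 9]
10 → extends → [3, 9, 10]
5 → replaces 9 → [3, 5, 10]
8 → replaces 10 → [3, 5, 8]
2 → replaces 3 → [2, 5, 8]
6 → replaces 8 → [2, 5, 6]
1 → replaces 2 → [1, 5, 6]
4 → replaces 5 → [1, 4, 6]
Three tails, so the longest strictly increasing subsequence has length 3 (e.g. 7, 9, 10).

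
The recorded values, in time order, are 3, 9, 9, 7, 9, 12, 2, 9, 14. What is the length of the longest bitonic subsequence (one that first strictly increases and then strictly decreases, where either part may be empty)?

inc[i] = longest strictly increasing subsequence ending at i; dec[i] = longest strictly decreasing subsequence starting at i:
i:      1  2  3  4  5  6  7  8  9
a[i]:   3  9  9  7  9 12  2  9 14
inc:    1  2  2  2  3  4  1  3  5
dec:    2  3  3  2  2  2  1  1  1
Best peak at i=6 (value 12): inc=4, dec=2, length 4+2−1 = 5.

5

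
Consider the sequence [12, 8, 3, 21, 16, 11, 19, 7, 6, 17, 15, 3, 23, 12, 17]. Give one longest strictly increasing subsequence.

Patience tails give the LIS length; then backtrack through the dp parents:
12 → extends → [12]
8 → replaces 12 → [8]
3 → replaces 8 → [3]
21 → extends → [3, 21]
16 → replaces 21 → [3, 16]
11 → replaces 16 → [3, 11]
19 → extends → [3, 11, 19]
7 → replaces 11 → [3, 7, 19]
6 → replaces 7 → [3, 6, 19]
17 → replaces 19 → [3, 6, 17]
15 → replaces 17 → [3, 6, 15]
3 → already a tail → [3, 6, 15]
23 → extends → [3, 6, 15, 23]
12 → replaces 15 → [3, 6, 12, 23]
17 → replaces 23 → [3, 6, 12, 17]
Length 4; one witness is 12, 16, 19, 23.

12, 16, 19, 23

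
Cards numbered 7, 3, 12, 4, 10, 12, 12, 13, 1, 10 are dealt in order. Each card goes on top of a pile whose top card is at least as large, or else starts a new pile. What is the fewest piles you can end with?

5

Place each on the leftmost legal pile:
7 → new pile 1 (tops now [7])
3 → pile 1 (tops now [3])
12 → new pile 2 (tops now [3, 12])
4 → pile 2 (tops now [3, 4])
10 → new pile 3 (tops now [3, 4, 10])
12 → new pile 4 (tops now [3, 4, 10, 12])
12 → pile 4 (tops now [3, 4, 10, 12])
13 → new pile 5 (tops now [3, 4, 10, 12, 13])
1 → pile 1 (tops now [1, 4, 10, 12, 13])
10 → pile 3 (tops now [1, 4, 10, 12, 13])
Five piles.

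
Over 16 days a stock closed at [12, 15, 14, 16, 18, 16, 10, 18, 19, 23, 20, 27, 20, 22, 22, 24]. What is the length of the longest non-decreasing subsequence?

Track the smallest tail for each achievable length (allowing ties):
12 → extends → [12]
15 → extends → [12, 15]
14 → replaces 15 → [12, 14]
16 → extends → [12, 14, 16]
18 → extends → [12, 14, 16, 18]
16 → replaces 18 → [12, 14, 16, 16]
10 → replaces 12 → [10, 14, 16, 16]
18 → extends → [10, 14, 16, 16, 18]
19 → extends → [10, 14, 16, 16, 18, 19]
23 → extends → [10, 14, 16, 16, 18, 19, 23]
20 → replaces 23 → [10, 14, 16, 16, 18, 19, 20]
27 → extends → [10, 14, 16, 16, 18, 19, 20, 27]
20 → replaces 27 → [10, 14, 16, 16, 18, 19, 20, 20]
22 → extends → [10, 14, 16, 16, 18, 19, 20, 20, 22]
22 → extends → [10, 14, 16, 16, 18, 19, 20, 20, 22, 22]
24 → extends → [10, 14, 16, 16, 18, 19, 20, 20, 22, 22, 24]
Eleven tails, so the longest non-decreasing subsequence has length 11 (e.g. 12, 15, 16, 18, 18, 19, 20, 20, 22, 22, 24).

11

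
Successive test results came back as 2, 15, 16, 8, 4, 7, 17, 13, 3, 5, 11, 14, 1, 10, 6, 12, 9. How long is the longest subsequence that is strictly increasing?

Track the smallest tail for each achievable length (strict):
2 → extends → [2]
15 → extends → [2, 15]
16 → extends → [2, 15, 16]
8 → replaces 15 → [2, 8, 16]
4 → replaces 8 → [2, 4, 16]
7 → replaces 16 → [2, 4, 7]
17 → extends → [2, 4, 7, 17]
13 → replaces 17 → [2, 4, 7, 13]
3 → replaces 4 → [2, 3, 7, 13]
5 → replaces 7 → [2, 3, 5, 13]
11 → replaces 13 → [2, 3, 5, 11]
14 → extends → [2, 3, 5, 11, 14]
1 → replaces 2 → [1, 3, 5, 11, 14]
10 → replaces 11 → [1, 3, 5, 10, 14]
6 → replaces 10 → [1, 3, 5, 6, 14]
12 → replaces 14 → [1, 3, 5, 6, 12]
9 → replaces 12 → [1, 3, 5, 6, 9]
Five tails, so the longest strictly increasing subsequence has length 5 (e.g. 2, 4, 7, 13, 14).

5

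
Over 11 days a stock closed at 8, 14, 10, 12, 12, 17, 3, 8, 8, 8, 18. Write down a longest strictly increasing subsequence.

Patience tails give the LIS length; then backtrack through the dp parents:
8 → extends → [8]
14 → extends → [8, 14]
10 → replaces 14 → [8, 10]
12 → extends → [8, 10, 12]
12 → already a tail → [8, 10, 12]
17 → extends → [8, 10, 12, 17]
3 → replaces 8 → [3, 10, 12, 17]
8 → replaces 10 → [3, 8, 12, 17]
8 → already a tail → [3, 8, 12, 17]
8 → already a tail → [3, 8, 12, 17]
18 → extends → [3, 8, 12, 17, 18]
Length 5; one witness is 8, 10, 12, 17, 18.

8, 10, 12, 17, 18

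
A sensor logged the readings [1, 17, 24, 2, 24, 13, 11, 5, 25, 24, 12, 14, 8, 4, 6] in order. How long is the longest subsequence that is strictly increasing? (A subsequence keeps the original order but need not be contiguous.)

Track the smallest tail for each achievable length (strict):
1 → extends → [1]
17 → extends → [1, 17]
24 → extends → [1, 17, 24]
2 → replaces 17 → [1, 2, 24]
24 → already a tail → [1, 2, 24]
13 → replaces 24 → [1, 2, 13]
11 → replaces 13 → [1, 2, 11]
5 → replaces 11 → [1, 2, 5]
25 → extends → [1, 2, 5, 25]
24 → replaces 25 → [1, 2, 5, 24]
12 → replaces 24 → [1, 2, 5, 12]
14 → extends → [1, 2, 5, 12, 14]
8 → replaces 12 → [1, 2, 5, 8, 14]
4 → replaces 5 → [1, 2, 4, 8, 14]
6 → replaces 8 → [1, 2, 4, 6, 14]
Five tails, so the longest strictly increasing subsequence has length 5 (e.g. 1, 2, 11, 12, 14).

5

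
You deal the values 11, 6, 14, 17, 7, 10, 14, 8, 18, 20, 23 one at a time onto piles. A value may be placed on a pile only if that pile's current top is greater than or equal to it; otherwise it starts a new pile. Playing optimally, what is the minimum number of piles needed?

7

The minimum number of non-increasing subsequences covering a sequence equals the length of its longest strictly increasing subsequence.
LIS length is 7 (e.g. 6, 7, 10, 14, 18, 20, 23), so 7 piles are needed.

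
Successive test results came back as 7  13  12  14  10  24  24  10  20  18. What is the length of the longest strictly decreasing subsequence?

Let dp[i] be the longest strictly decreasing subsequence ending at i:
i:      1  2  3  4  5  6  7  8  9 10
a[i]:   7 13 12 14 10 24 24 10 20 18
dp:     1  1  2  1  3  1  1  3  2  3
Maximum is 3.

3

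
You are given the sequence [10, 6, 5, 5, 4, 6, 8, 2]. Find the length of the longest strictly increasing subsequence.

Let dp[i] be the length of the longest such subsequence ending at index i:
i:      1  2  3  4  5  6  7  8
a[i]:  10  6  5  5  4  6  8  2
dp:     1  1  1  1  1  2  3  1
Maximum dp value is 3.

3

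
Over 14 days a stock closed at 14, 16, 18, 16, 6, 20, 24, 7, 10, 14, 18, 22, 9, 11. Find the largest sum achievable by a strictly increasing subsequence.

92

Let S[i] be the best sum of a strictly increasing subsequence ending at i:
i:      1  2  3  4  5  6  7  8  9 10 11 12 13 14
a[i]:  14 16 18 16  6 20 24  7 10 14 18 22  9 11
S:     14 30 48 30  6 68 92 13 23 37 55 90 22 34
Maximum is 92 (e.g. 14 + 16 + 18 + 20 + 24).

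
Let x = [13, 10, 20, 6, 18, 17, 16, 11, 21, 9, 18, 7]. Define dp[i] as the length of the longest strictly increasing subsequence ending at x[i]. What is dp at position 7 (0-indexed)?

dp[i] = 1 + max{dp[j] : j<i, x[j]<x[i]} (or 1 if no such j):
i:      0  1  2  3  4  5  6  7  8  9 10 11
x[i]:  13 10 20  6 18 17 16 11 21  9 18  7
dp:     1  1  2  1  2  2  2  2  3  2  3  2
At index 7 the value is 2.

2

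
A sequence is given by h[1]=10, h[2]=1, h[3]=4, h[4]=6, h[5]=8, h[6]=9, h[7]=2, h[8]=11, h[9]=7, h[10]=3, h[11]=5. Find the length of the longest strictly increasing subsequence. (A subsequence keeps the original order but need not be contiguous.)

Track the smallest tail for each achievable length (strict):
10 → extends → [10]
1 → replaces 10 → [1]
4 → extends → [1, 4]
6 → extends → [1, 4, 6]
8 → extends → [1, 4, 6, 8]
9 → extends → [1, 4, 6, 8, 9]
2 → replaces 4 → [1, 2, 6, 8, 9]
11 → extends → [1, 2, 6, 8, 9, 11]
7 → replaces 8 → [1, 2, 6, 7, 9, 11]
3 → replaces 6 → [1, 2, 3, 7, 9, 11]
5 → replaces 7 → [1, 2, 3, 5, 9, 11]
Six tails, so the longest strictly increasing subsequence has length 6 (e.g. 1, 4, 6, 8, 9, 11).

6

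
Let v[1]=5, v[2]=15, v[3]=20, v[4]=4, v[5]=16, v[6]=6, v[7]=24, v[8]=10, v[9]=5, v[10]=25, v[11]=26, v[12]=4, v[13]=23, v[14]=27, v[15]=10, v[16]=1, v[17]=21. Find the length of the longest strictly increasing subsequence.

7

Track the smallest tail for each achievable length (strict):
5 → extends → [5]
15 → extends → [5, 15]
20 → extends → [5, 15, 20]
4 → replaces 5 → [4, 15, 20]
16 → replaces 20 → [4, 15, 16]
6 → replaces 15 → [4, 6, 16]
24 → extends → [4, 6, 16, 24]
10 → replaces 16 → [4, 6, 10, 24]
5 → replaces 6 → [4, 5, 10, 24]
25 → extends → [4, 5, 10, 24, 25]
26 → extends → [4, 5, 10, 24, 25, 26]
4 → already a tail → [4, 5, 10, 24, 25, 26]
23 → replaces 24 → [4, 5, 10, 23, 25, 26]
27 → extends → [4, 5, 10, 23, 25, 26, 27]
10 → already a tail → [4, 5, 10, 23, 25, 26, 27]
1 → replaces 4 → [1, 5, 10, 23, 25, 26, 27]
21 → replaces 23 → [1, 5, 10, 21, 25, 26, 27]
Seven tails, so the longest strictly increasing subsequence has length 7 (e.g. 5, 15, 20, 24, 25, 26, 27).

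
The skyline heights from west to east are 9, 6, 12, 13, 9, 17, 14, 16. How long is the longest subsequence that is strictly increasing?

Let dp[i] be the length of the longest such subsequence ending at index i:
i:      1  2  3  4  5  6  7  8
a[i]:   9  6 12 13  9 17 14 16
dp:     1  1  2  3  2  4  4  5
Maximum dp value is 5.

5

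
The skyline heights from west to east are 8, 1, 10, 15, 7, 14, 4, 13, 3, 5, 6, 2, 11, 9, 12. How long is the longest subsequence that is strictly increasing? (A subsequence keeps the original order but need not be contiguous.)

6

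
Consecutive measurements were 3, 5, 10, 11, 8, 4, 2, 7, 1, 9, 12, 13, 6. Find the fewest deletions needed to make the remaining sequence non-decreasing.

7

Fewest deletions = n − (longest non-decreasing subsequence).
i:      1  2  3  4  5  6  7  8  9 10 11 12 13
a[i]:   3  5 10 11  8  4  2  7  1  9 12 13  6
dp:     1  2  3  4  3  2  1  3  1  4  5  6  3
max dp = 6, so deletions = 13 − 6 = 7.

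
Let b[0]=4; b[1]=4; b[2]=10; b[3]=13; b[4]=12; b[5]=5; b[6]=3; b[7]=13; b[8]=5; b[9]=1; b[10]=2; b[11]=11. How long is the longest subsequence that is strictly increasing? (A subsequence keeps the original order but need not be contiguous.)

4

Track the smallest tail for each achievable length (strict):
4 → extends → [4]
4 → already a tail → [4]
10 → extends → [4, 10]
13 → extends → [4, 10, 13]
12 → replaces 13 → [4, 10, 12]
5 → replaces 10 → [4, 5, 12]
3 → replaces 4 → [3, 5, 12]
13 → extends → [3, 5, 12, 13]
5 → already a tail → [3, 5, 12, 13]
1 → replaces 3 → [1, 5, 12, 13]
2 → replaces 5 → [1, 2, 12, 13]
11 → replaces 12 → [1, 2, 11, 13]
Four tails, so the longest strictly increasing subsequence has length 4 (e.g. 4, 10, 12, 13).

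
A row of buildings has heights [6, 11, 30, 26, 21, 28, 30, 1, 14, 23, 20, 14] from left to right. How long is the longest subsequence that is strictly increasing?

5

Track the smallest tail for each achievable length (strict):
6 → extends → [6]
11 → extends → [6, 11]
30 → extends → [6, 11, 30]
26 → replaces 30 → [6, 11, 26]
21 → replaces 26 → [6, 11, 21]
28 → extends → [6, 11, 21, 28]
30 → extends → [6, 11, 21, 28, 30]
1 → replaces 6 → [1, 11, 21, 28, 30]
14 → replaces 21 → [1, 11, 14, 28, 30]
23 → replaces 28 → [1, 11, 14, 23, 30]
20 → replaces 23 → [1, 11, 14, 20, 30]
14 → already a tail → [1, 11, 14, 20, 30]
Five tails, so the longest strictly increasing subsequence has length 5 (e.g. 6, 11, 26, 28, 30).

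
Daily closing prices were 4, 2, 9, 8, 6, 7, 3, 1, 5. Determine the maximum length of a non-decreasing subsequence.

Let dp[i] be the length of the longest such subsequence ending at index i:
i:     1 2 3 4 5 6 7 8 9
a[i]:  4 2 9 8 6 7 3 1 5
dp:    1 1 2 2 2 3 2 1 3
Maximum dp value is 3.

3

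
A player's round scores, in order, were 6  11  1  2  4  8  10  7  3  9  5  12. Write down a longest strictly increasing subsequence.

Patience tails give the LIS length; then backtrack through the dp parents:
6 → extends → [6]
11 → extends → [6, 11]
1 → replaces 6 → [1, 11]
2 → replaces 11 → [1, 2]
4 → extends → [1, 2, 4]
8 → extends → [1, 2, 4, 8]
10 → extends → [1, 2, 4, 8, 10]
7 → replaces 8 → [1, 2, 4, 7, 10]
3 → replaces 4 → [1, 2, 3, 7, 10]
9 → replaces 10 → [1, 2, 3, 7, 9]
5 → replaces 7 → [1, 2, 3, 5, 9]
12 → extends → [1, 2, 3, 5, 9, 12]
Length 6; one witness is 1, 2, 4, 8, 10, 12.

1, 2, 4, 8, 10, 12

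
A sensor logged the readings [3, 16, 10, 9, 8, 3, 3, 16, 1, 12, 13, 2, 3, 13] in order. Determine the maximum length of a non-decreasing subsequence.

6

Track the smallest tail for each achievable length (allowing ties):
3 → extends → [3]
16 → extends → [3, 16]
10 → replaces 16 → [3, 10]
9 → replaces 10 → [3, 9]
8 → replaces 9 → [3, 8]
3 → replaces 8 → [3, 3]
3 → extends → [3, 3, 3]
16 → extends → [3, 3, 3, 16]
1 → replaces 3 → [1, 3, 3, 16]
12 → replaces 16 → [1, 3, 3, 12]
13 → extends → [1, 3, 3, 12, 13]
2 → replaces 3 → [1, 2, 3, 12, 13]
3 → replaces 12 → [1, 2, 3, 3, 13]
13 → extends → [1, 2, 3, 3, 13, 13]
Six tails, so the longest non-decreasing subsequence has length 6 (e.g. 3, 3, 3, 12, 13, 13).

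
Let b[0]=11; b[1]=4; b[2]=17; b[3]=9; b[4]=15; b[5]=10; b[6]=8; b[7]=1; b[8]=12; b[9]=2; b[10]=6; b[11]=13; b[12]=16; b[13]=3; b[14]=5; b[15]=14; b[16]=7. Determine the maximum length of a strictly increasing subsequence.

6

Track the smallest tail for each achievable length (strict):
11 → extends → [11]
4 → replaces 11 → [4]
17 → extends → [4, 17]
9 → replaces 17 → [4, 9]
15 → extends → [4, 9, 15]
10 → replaces 15 → [4, 9, 10]
8 → replaces 9 → [4, 8, 10]
1 → replaces 4 → [1, 8, 10]
12 → extends → [1, 8, 10, 12]
2 → replaces 8 → [1, 2, 10, 12]
6 → replaces 10 → [1, 2, 6, 12]
13 → extends → [1, 2, 6, 12, 13]
16 → extends → [1, 2, 6, 12, 13, 16]
3 → replaces 6 → [1, 2, 3, 12, 13, 16]
5 → replaces 12 → [1, 2, 3, 5, 13, 16]
14 → replaces 16 → [1, 2, 3, 5, 13, 14]
7 → replaces 13 → [1, 2, 3, 5, 7, 14]
Six tails, so the longest strictly increasing subsequence has length 6 (e.g. 4, 9, 10, 12, 13, 16).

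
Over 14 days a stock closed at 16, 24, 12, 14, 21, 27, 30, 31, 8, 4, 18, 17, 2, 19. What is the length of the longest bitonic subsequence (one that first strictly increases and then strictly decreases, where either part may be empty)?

inc[i] = longest strictly increasing subsequence ending at i; dec[i] = longest strictly decreasing subsequence starting at i:
i:      1  2  3  4  5  6  7  8  9 10 11 12 13 14
a[i]:  16 24 12 14 21 27 30 31  8  4 18 17  2 19
inc:    1  2  1  2  3  4  5  6  1  1  3  3  1  4
dec:    5  5  4  4  4  4  4  4  3  2  3  2  1  1
Best peak at i=8 (value 31): inc=6, dec=4, length 6+4−1 = 9.

9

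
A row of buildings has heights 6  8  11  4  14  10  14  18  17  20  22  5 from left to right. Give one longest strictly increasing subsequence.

Patience tails give the LIS length; then backtrack through the dp parents:
6 → extends → [6]
8 → extends → [6, 8]
11 → extends → [6, 8, 11]
4 → replaces 6 → [4, 8, 11]
14 → extends → [4, 8, 11, 14]
10 → replaces 11 → [4, 8, 10, 14]
14 → already a tail → [4, 8, 10, 14]
18 → extends → [4, 8, 10, 14, 18]
17 → replaces 18 → [4, 8, 10, 14, 17]
20 → extends → [4, 8, 10, 14, 17, 20]
22 → extends → [4, 8, 10, 14, 17, 20, 22]
5 → replaces 8 → [4, 5, 10, 14, 17, 20, 22]
Length 7; one witness is 6, 8, 11, 14, 18, 20, 22.

6, 8, 11, 14, 18, 20, 22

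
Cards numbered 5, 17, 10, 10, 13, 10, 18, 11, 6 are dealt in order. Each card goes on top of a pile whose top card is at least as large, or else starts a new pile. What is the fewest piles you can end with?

4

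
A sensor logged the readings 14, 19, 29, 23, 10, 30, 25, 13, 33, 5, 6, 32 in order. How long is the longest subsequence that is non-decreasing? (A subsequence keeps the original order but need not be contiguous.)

5

Track the smallest tail for each achievable length (allowing ties):
14 → extends → [14]
19 → extends → [14, 19]
29 → extends → [14, 19, 29]
23 → replaces 29 → [14, 19, 23]
10 → replaces 14 → [10, 19, 23]
30 → extends → [10, 19, 23, 30]
25 → replaces 30 → [10, 19, 23, 25]
13 → replaces 19 → [10, 13, 23, 25]
33 → extends → [10, 13, 23, 25, 33]
5 → replaces 10 → [5, 13, 23, 25, 33]
6 → replaces 13 → [5, 6, 23, 25, 33]
32 → replaces 33 → [5, 6, 23, 25, 32]
Five tails, so the longest non-decreasing subsequence has length 5 (e.g. 14, 19, 29, 30, 33).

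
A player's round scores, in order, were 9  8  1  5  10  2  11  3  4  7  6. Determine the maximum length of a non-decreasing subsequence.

5

Track the smallest tail for each achievable length (allowing ties):
9 → extends → [9]
8 → replaces 9 → [8]
1 → replaces 8 → [1]
5 → extends → [1, 5]
10 → extends → [1, 5, 10]
2 → replaces 5 → [1, 2, 10]
11 → extends → [1, 2, 10, 11]
3 → replaces 10 → [1, 2, 3, 11]
4 → replaces 11 → [1, 2, 3, 4]
7 → extends → [1, 2, 3, 4, 7]
6 → replaces 7 → [1, 2, 3, 4, 6]
Five tails, so the longest non-decreasing subsequence has length 5 (e.g. 1, 2, 3, 4, 7).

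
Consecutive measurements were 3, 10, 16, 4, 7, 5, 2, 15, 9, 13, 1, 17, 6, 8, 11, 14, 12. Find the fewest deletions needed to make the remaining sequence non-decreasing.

Fewest deletions = n − (longest non-decreasing subsequence).
i:      1  2  3  4  5  6  7  8  9 10 11 12 13 14 15 16 17
a[i]:   3 10 16  4  7  5  2 15  9 13  1 17  6  8 11 14 12
dp:     1  2  3  2  3  3  1  4  4  5  1  6  4  5  6  7  7
max dp = 7, so deletions = 17 − 7 = 10.

10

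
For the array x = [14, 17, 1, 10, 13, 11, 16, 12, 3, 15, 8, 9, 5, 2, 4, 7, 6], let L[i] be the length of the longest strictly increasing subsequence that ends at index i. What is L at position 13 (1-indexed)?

3

dp[i] = 1 + max{dp[j] : j<i, x[j]<x[i]} (or 1 if no such j):
i:      1  2  3  4  5  6  7  8  9 10 11 12 13 14 15 16 17
x[i]:  14 17  1 10 13 11 16 12  3 15  8  9  5  2  4  7  6
dp:     1  2  1  2  3  3  4  4  2  5  3  4  3  2  3  4  4
At index 13 the value is 3.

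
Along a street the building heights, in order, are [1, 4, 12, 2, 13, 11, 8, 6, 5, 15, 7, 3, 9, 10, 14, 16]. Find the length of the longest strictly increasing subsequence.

Track the smallest tail for each achievable length (strict):
1 → extends → [1]
4 → extends → [1, 4]
12 → extends → [1, 4, 12]
2 → replaces 4 → [1, 2, 12]
13 → extends → [1, 2, 12, 13]
11 → replaces 12 → [1, 2, 11, 13]
8 → replaces 11 → [1, 2, 8, 13]
6 → replaces 8 → [1, 2, 6, 13]
5 → replaces 6 → [1, 2, 5, 13]
15 → extends → [1, 2, 5, 13, 15]
7 → replaces 13 → [1, 2, 5, 7, 15]
3 → replaces 5 → [1, 2, 3, 7, 15]
9 → replaces 15 → [1, 2, 3, 7, 9]
10 → extends → [1, 2, 3, 7, 9, 10]
14 → extends → [1, 2, 3, 7, 9, 10, 14]
16 → extends → [1, 2, 3, 7, 9, 10, 14, 16]
Eight tails, so the longest strictly increasing subsequence has length 8 (e.g. 1, 4, 6, 7, 9, 10, 14, 16).

8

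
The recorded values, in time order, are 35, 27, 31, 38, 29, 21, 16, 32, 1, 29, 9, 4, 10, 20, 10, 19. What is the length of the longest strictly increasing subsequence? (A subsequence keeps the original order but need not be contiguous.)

4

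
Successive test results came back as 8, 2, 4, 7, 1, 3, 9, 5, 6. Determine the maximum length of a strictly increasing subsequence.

4

Let dp[i] be the length of the longest such subsequence ending at index i:
i:     1 2 3 4 5 6 7 8 9
a[i]:  8 2 4 7 1 3 9 5 6
dp:    1 1 2 3 1 2 4 3 4
Maximum dp value is 4.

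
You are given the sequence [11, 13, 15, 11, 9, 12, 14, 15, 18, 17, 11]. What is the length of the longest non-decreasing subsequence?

6

Track the smallest tail for each achievable length (allowing ties):
11 → extends → [11]
13 → extends → [11, 13]
15 → extends → [11, 13, 15]
11 → replaces 13 → [11, 11, 15]
9 → replaces 11 → [9, 11, 15]
12 → replaces 15 → [9, 11, 12]
14 → extends → [9, 11, 12, 14]
15 → extends → [9, 11, 12, 14, 15]
18 → extends → [9, 11, 12, 14, 15, 18]
17 → replaces 18 → [9, 11, 12, 14, 15, 17]
11 → replaces 12 → [9, 11, 11, 14, 15, 17]
Six tails, so the longest non-decreasing subsequence has length 6 (e.g. 11, 11, 12, 14, 15, 18).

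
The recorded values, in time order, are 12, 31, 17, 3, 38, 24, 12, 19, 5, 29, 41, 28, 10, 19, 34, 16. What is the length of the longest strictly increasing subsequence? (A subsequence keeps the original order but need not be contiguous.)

5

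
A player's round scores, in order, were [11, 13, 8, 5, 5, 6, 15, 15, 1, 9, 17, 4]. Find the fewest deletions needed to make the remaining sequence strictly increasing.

8

Fewest deletions = n − (longest strictly increasing subsequence).
Patience tails:
11 → extends → [11]
13 → extends → [11, 13]
8 → replaces 11 → [8, 13]
5 → replaces 8 → [5, 13]
5 → already a tail → [5, 13]
6 → replaces 13 → [5, 6]
15 → extends → [5, 6, 15]
15 → already a tail → [5, 6, 15]
1 → replaces 5 → [1, 6, 15]
9 → replaces 15 → [1, 6, 9]
17 → extends → [1, 6, 9, 17]
4 → replaces 6 → [1, 4, 9, 17]
Longest strictly increasing subsequence has length 4, so deletions = 12 − 4 = 8.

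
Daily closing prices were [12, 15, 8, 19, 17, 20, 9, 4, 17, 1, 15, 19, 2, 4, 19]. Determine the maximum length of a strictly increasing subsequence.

Track the smallest tail for each achievable length (strict):
12 → extends → [12]
15 → extends → [12, 15]
8 → replaces 12 → [8, 15]
19 → extends → [8, 15, 19]
17 → replaces 19 → [8, 15, 17]
20 → extends → [8, 15, 17, 20]
9 → replaces 15 → [8, 9, 17, 20]
4 → replaces 8 → [4, 9, 17, 20]
17 → already a tail → [4, 9, 17, 20]
1 → replaces 4 → [1, 9, 17, 20]
15 → replaces 17 → [1, 9, 15, 20]
19 → replaces 20 → [1, 9, 15, 19]
2 → replaces 9 → [1, 2, 15, 19]
4 → replaces 15 → [1, 2, 4, 19]
19 → already a tail → [1, 2, 4, 19]
Four tails, so the longest strictly increasing subsequence has length 4 (e.g. 12, 15, 19, 20).

4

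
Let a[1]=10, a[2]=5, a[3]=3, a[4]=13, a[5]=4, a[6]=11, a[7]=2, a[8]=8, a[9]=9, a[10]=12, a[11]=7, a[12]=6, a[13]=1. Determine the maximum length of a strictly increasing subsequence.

Let dp[i] be the length of the longest such subsequence ending at index i:
i:      1  2  3  4  5  6  7  8  9 10 11 12 13
a[i]:  10  5  3 13  4 11  2  8  9 12  7  6  1
dp:     1  1  1  2  2  3  1  3  4  5  3  3  1
Maximum dp value is 5.

5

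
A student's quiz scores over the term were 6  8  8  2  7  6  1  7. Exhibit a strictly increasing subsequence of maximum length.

Patience tails give the LIS length; then backtrack through the dp parents:
6 → extends → [6]
8 → extends → [6, 8]
8 → already a tail → [6, 8]
2 → replaces 6 → [2, 8]
7 → replaces 8 → [2, 7]
6 → replaces 7 → [2, 6]
1 → replaces 2 → [1, 6]
7 → extends → [1, 6, 7]
Length 3; one witness is 2, 6, 7.

2, 6, 7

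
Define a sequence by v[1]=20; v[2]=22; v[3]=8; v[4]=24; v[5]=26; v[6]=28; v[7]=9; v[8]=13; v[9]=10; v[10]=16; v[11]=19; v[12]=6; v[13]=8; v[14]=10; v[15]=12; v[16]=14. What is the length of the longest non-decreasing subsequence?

6

Track the smallest tail for each achievable length (allowing ties):
20 → extends → [20]
22 → extends → [20, 22]
8 → replaces 20 → [8, 22]
24 → extends → [8, 22, 24]
26 → extends → [8, 22, 24, 26]
28 → extends → [8, 22, 24, 26, 28]
9 → replaces 22 → [8, 9, 24, 26, 28]
13 → replaces 24 → [8, 9, 13, 26, 28]
10 → replaces 13 → [8, 9, 10, 26, 28]
16 → replaces 26 → [8, 9, 10, 16, 28]
19 → replaces 28 → [8, 9, 10, 16, 19]
6 → replaces 8 → [6, 9, 10, 16, 19]
8 → replaces 9 → [6, 8, 10, 16, 19]
10 → replaces 16 → [6, 8, 10, 10, 19]
12 → replaces 19 → [6, 8, 10, 10, 12]
14 → extends → [6, 8, 10, 10, 12, 14]
Six tails, so the longest non-decreasing subsequence has length 6 (e.g. 8, 9, 10, 10, 12, 14).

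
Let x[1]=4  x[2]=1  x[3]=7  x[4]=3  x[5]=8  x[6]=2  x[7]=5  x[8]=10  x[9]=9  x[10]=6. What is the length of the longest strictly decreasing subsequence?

3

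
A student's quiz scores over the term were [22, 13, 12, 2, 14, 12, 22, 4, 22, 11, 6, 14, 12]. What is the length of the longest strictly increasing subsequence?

4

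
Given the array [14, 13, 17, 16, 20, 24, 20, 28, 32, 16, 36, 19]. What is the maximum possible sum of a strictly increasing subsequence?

Let S[i] be the best sum of a strictly increasing subsequence ending at i:
i:       1   2   3   4   5   6   7   8   9  10  11  12
a[i]:   14  13  17  16  20  24  20  28  32  16  36  19
S:      14  13  31  30  51  75  51 103 135  30 171  50
Maximum is 171 (e.g. 14 + 17 + 20 + 24 + 28 + 32 + 36).

171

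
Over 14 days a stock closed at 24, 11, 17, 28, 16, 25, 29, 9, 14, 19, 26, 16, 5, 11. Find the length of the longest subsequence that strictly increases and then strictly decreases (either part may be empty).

inc[i] = longest strictly increasing subsequence ending at i; dec[i] = longest strictly decreasing subsequence starting at i:
i:      1  2  3  4  5  6  7  8  9 10 11 12 13 14
a[i]:  24 11 17 28 16 25 29  9 14 19 26 16  5 11
inc:    1  1  2  3  2  3  4  1  2  3  4  3  1  2
dec:    5  3  4  5  3  4  4  2  2  3  3  2  1  1
Best peak at i=4 (value 28): inc=3, dec=5, length 3+5−1 = 7.

7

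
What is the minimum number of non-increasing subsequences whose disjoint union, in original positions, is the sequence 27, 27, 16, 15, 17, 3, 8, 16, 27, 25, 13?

Place each on the leftmost legal pile:
27 → new pile 1 (tops now [27])
27 → pile 1 (tops now [27])
16 → pile 1 (tops now [16])
15 → pile 1 (tops now [15])
17 → new pile 2 (tops now [15, 17])
3 → pile 1 (tops now [3, 17])
8 → pile 2 (tops now [3, 8])
16 → new pile 3 (tops now [3, 8, 16])
27 → new pile 4 (tops now [3, 8, 16, 27])
25 → pile 4 (tops now [3, 8, 16, 25])
13 → pile 3 (tops now [3, 8, 13, 25])
Four piles.

4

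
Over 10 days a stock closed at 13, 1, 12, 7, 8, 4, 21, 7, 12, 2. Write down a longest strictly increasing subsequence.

1, 7, 8, 21

Patience tails give the LIS length; then backtrack through the dp parents:
13 → extends → [13]
1 → replaces 13 → [1]
12 → extends → [1, 12]
7 → replaces 12 → [1, 7]
8 → extends → [1, 7, 8]
4 → replaces 7 → [1, 4, 8]
21 → extends → [1, 4, 8, 21]
7 → replaces 8 → [1, 4, 7, 21]
12 → replaces 21 → [1, 4, 7, 12]
2 → replaces 4 → [1, 2, 7, 12]
Length 4; one witness is 1, 7, 8, 21.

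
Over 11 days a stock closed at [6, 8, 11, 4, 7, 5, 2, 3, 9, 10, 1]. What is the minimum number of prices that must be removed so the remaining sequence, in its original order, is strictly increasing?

7

Fewest deletions = n − (longest strictly increasing subsequence).
Patience tails:
6 → extends → [6]
8 → extends → [6, 8]
11 → extends → [6, 8, 11]
4 → replaces 6 → [4, 8, 11]
7 → replaces 8 → [4, 7, 11]
5 → replaces 7 → [4, 5, 11]
2 → replaces 4 → [2, 5, 11]
3 → replaces 5 → [2, 3, 11]
9 → replaces 11 → [2, 3, 9]
10 → extends → [2, 3, 9, 10]
1 → replaces 2 → [1, 3, 9, 10]
Longest strictly increasing subsequence has length 4, so deletions = 11 − 4 = 7.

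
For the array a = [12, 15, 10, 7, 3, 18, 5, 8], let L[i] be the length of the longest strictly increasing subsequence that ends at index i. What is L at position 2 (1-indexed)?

2

dp[i] = 1 + max{dp[j] : j<i, a[j]<a[i]} (or 1 if no such j):
i:      1  2  3  4  5  6  7  8
a[i]:  12 15 10  7  3 18  5  8
dp:     1  2  1  1  1  3  2  3
At index 2 the value is 2.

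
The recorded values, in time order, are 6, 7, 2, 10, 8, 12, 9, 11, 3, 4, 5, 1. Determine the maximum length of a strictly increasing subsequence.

5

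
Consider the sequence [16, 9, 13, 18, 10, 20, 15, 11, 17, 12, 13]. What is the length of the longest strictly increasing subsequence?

5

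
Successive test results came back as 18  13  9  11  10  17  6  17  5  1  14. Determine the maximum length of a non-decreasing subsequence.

4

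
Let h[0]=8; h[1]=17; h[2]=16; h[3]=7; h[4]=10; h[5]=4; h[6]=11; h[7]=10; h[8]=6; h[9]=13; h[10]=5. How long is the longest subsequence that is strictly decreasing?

Negate each value so 'decreasing' becomes 'increasing', then run patience tails on the negated sequence:
-8 → extends → [-8]
-17 → replaces -8 → [-17]
-16 → extends → [-17, -16]
-7 → extends → [-17, -16, -7]
-10 → replaces -7 → [-17, -16, -10]
-4 → extends → [-17, -16, -10, -4]
-11 → replaces -10 → [-17, -16, -11, -4]
-10 → replaces -4 → [-17, -16, -11, -10]
-6 → extends → [-17, -16, -11, -10, -6]
-13 → replaces -11 → [-17, -16, -13, -10, -6]
-5 → extends → [-17, -16, -13, -10, -6, -5]
Six tails, so the longest strictly decreasing subsequence of the original has length 6.

6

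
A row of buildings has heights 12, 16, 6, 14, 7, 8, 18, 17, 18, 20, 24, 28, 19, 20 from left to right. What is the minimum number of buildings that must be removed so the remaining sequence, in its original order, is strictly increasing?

Fewest deletions = n − (longest strictly increasing subsequence).
i:      1  2  3  4  5  6  7  8  9 10 11 12 13 14
a[i]:  12 16  6 14  7  8 18 17 18 20 24 28 19 20
dp:     1  2  1  2  2  3  4  4  5  6  7  8  6  7
max dp = 8, so deletions = 14 − 8 = 6.

6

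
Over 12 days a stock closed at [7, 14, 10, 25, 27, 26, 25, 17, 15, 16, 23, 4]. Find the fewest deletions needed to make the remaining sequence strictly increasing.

7

Fewest deletions = n − (longest strictly increasing subsequence).
i:      1  2  3  4  5  6  7  8  9 10 11 12
a[i]:   7 14 10 25 27 26 25 17 15 16 23  4
dp:     1  2  2  3  4  4  3  3  3  4  5  1
max dp = 5, so deletions = 12 − 5 = 7.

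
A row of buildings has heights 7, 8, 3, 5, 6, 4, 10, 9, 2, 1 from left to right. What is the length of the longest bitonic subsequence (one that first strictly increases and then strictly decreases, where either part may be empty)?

inc[i] = longest strictly increasing subsequence ending at i; dec[i] = longest strictly decreasing subsequence starting at i:
i:      1  2  3  4  5  6  7  8  9 10
a[i]:   7  8  3  5  6  4 10  9  2  1
inc:    1  2  1  2  3  2  4  4  1  1
dec:    5  5  3  4  4  3  4  3  2  1
Best peak at i=7 (value 10): inc=4, dec=4, length 4+4−1 = 7.

7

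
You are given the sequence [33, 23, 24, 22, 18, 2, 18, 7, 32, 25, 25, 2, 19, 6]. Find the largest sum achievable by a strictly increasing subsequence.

79

Let S[i] be the best sum of a strictly increasing subsequence ending at i:
i:      1  2  3  4  5  6  7  8  9 10 11 12 13 14
a[i]:  33 23 24 22 18  2 18  7 32 25 25  2 19  6
S:     33 23 47 22 18  2 20  9 79 72 72  2 39  8
Maximum is 79 (e.g. 23 + 24 + 32).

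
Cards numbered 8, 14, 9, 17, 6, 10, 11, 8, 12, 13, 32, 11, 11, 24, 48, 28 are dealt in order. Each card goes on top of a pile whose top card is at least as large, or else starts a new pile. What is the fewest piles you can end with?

8

Place each on the leftmost legal pile:
8 → new pile 1 (tops now [8])
14 → new pile 2 (tops now [8, 14])
9 → pile 2 (tops now [8, 9])
17 → new pile 3 (tops now [8, 9, 17])
6 → pile 1 (tops now [6, 9, 17])
10 → pile 3 (tops now [6, 9, 10])
11 → new pile 4 (tops now [6, 9, 10, 11])
8 → pile 2 (tops now [6, 8, 10, 11])
12 → new pile 5 (tops now [6, 8, 10, 11, 12])
13 → new pile 6 (tops now [6, 8, 10, 11, 12, 13])
32 → new pile 7 (tops now [6, 8, 10, 11, 12, 13, 32])
11 → pile 4 (tops now [6, 8, 10, 11, 12, 13, 32])
11 → pile 4 (tops now [6, 8, 10, 11, 12, 13, 32])
24 → pile 7 (tops now [6, 8, 10, 11, 12, 13, 24])
48 → new pile 8 (tops now [6, 8, 10, 11, 12, 13, 24, 48])
28 → pile 8 (tops now [6, 8, 10, 11, 12, 13, 24, 28])
Eight piles.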